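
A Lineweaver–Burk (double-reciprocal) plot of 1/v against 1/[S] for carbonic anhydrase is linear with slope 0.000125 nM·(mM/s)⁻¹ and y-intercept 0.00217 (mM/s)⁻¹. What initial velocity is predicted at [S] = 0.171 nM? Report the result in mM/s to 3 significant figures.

The y-intercept is 1/Vmax, so Vmax = 1/0.00217 = 461 mM/s.
The slope is Km/Vmax, so Km = 0.000125 × 461 = 0.0576 nM.
Then v = 461 × 0.171/(0.0576 + 0.171) = 345 mM/s.

345 mM/s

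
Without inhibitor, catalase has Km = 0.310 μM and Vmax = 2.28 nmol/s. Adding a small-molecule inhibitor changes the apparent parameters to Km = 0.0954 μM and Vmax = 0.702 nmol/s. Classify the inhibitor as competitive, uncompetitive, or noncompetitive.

uncompetitive

Both Km and Vmax decrease by the same factor (~3.25-fold) — characteristic of uncompetitive inhibition.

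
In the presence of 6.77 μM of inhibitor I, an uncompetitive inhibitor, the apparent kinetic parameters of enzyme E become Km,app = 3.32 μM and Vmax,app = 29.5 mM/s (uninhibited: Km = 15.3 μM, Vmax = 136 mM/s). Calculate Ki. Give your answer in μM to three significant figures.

1.88 μM

Uncompetitive: Vmax,app = Vmax/α (and Km,app = Km/α) with α = 1 + [I]/Ki.
α = Vmax/Vmax,app = 136/29.5 = 4.610.
Ki = [I]/(α − 1) = 6.77/3.610 = 1.88 μM.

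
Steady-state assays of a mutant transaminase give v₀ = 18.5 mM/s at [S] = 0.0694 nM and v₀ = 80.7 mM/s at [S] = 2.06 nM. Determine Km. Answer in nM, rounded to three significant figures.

In reciprocal form, 1/v = (Km/Vmax)·(1/[S]) + 1/Vmax. The two points give (1/[S], 1/v) = (14.41, 0.05405) and (0.4854, 0.01239).
Slope = (0.05405 − 0.01239)/(14.41 − 0.4854) = 0.002992; intercept = 0.05405 − 0.002992×14.41 = 0.01094.
Vmax = 1/intercept = 91.4 mM/s; Km = slope × Vmax = 0.002992 × 91.4 = 0.274 nM.

0.274 nM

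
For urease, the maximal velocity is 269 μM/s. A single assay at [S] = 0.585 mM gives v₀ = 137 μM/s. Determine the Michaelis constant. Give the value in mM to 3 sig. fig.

From v = Vmax[S]/(Km+[S]), Km = [S](Vmax − v)/v.
Km = 0.585 × (269 − 137) / 137 = 77.22/137 = 0.564 mM.

0.564 mM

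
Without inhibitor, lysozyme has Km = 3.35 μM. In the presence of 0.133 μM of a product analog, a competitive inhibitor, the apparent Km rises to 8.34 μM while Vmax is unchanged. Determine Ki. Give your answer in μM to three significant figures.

Competitive: Km,app = α·Km with α = 1 + [I]/Ki.
α = Km,app/Km = 8.34/3.35 = 2.490.
Since α = 1 + [I]/Ki, [I]/Ki = 2.490 − 1 = 1.490 and Ki = 0.133/1.490 = 0.0893 μM.

0.0893 μM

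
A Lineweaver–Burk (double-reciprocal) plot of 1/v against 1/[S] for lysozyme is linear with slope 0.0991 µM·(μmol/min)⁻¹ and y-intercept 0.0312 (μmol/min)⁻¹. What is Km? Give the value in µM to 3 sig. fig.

3.18 µM

y-intercept = 1/Vmax ⇒ Vmax = 32.1 μmol/min; slope = Km/Vmax ⇒ Km = slope × Vmax.
Km = 0.0991 × 32.1 = 3.18 µM.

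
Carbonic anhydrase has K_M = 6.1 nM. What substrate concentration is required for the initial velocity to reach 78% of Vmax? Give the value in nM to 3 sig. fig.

21.6 nM

v/Vmax = [S]/(Km+[S]) = 0.78, so [S] = Km·0.78/(1 − 0.78) = 6.1 × 3.545.
[S] = 21.6 nM.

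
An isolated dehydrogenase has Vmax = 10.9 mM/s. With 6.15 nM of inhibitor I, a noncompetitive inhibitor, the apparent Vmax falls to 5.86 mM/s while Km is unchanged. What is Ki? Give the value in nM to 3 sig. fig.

Noncompetitive: Vmax,app = Vmax/α with α = 1 + [I]/Ki.
α = Vmax/Vmax,app = 10.9/5.86 = 1.860.
Since α = 1 + [I]/Ki, [I]/Ki = 1.860 − 1 = 0.8601 and Ki = 6.15/0.8601 = 7.15 nM.

7.15 nM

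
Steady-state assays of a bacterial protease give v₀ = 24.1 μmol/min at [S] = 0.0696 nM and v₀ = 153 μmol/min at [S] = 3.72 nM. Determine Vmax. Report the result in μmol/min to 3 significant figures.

170 μmol/min

In reciprocal form, 1/v = (Km/Vmax)·(1/[S]) + 1/Vmax. The two points give (1/[S], 1/v) = (14.37, 0.04149) and (0.2688, 0.006536).
Slope = (0.04149 − 0.006536)/(14.37 − 0.2688) = 0.002479; intercept = 0.04149 − 0.002479×14.37 = 0.005869.
Vmax = 1/intercept = 170 μmol/min; Km = slope × Vmax = 0.002479 × 170 = 0.422 nM.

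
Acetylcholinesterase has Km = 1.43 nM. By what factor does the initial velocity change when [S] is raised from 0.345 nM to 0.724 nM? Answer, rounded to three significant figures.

1.73

Since Vmax cancels, v₂/v₁ = [S]₂(Km+[S]₁) / [S]₁(Km+[S]₂).
= 0.724×(1.43+0.345) / (0.345×(1.43+0.724)) = 1.285/0.7431 = 1.73.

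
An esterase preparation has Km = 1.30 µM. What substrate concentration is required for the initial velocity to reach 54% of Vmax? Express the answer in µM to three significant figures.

1.53 µM

v/Vmax = [S]/(Km+[S]) = 0.54, so [S] = Km·0.54/(1 − 0.54) = 1.30 × 1.174.
[S] = 1.53 µM.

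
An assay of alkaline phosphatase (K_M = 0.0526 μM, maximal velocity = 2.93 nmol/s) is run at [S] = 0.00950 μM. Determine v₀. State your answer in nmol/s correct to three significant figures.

0.448 nmol/s

v = Vmax·[S]/(Km + [S]) = 2.93 × 0.00950 / (0.0526 + 0.00950)
  = 0.02784 / 0.06210 = 0.448 nmol/s.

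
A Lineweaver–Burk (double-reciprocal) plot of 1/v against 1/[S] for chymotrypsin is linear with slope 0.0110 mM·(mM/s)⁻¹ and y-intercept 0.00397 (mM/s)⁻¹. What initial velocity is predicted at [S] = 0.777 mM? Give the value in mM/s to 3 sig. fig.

The y-intercept is 1/Vmax, so Vmax = 1/0.00397 = 252 mM/s.
The slope is Km/Vmax, so Km = 0.0110 × 252 = 2.77 mM.
Then v = 252 × 0.777/(2.77 + 0.777) = 55.2 mM/s.

55.2 mM/s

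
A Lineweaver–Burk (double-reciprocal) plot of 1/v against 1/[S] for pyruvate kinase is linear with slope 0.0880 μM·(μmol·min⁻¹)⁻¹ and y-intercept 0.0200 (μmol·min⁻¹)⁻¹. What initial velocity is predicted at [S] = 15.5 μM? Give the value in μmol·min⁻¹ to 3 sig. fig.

The y-intercept is 1/Vmax, so Vmax = 1/0.0200 = 50.0 μmol·min⁻¹.
The slope is Km/Vmax, so Km = 0.0880 × 50.0 = 4.40 μM.
Then v = 50.0 × 15.5/(4.40 + 15.5) = 38.9 μmol·min⁻¹.

38.9 μmol·min⁻¹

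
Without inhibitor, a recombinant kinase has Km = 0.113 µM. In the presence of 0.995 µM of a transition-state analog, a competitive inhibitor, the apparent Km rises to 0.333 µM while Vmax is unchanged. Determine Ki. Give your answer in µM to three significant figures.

Competitive: Km,app = α·Km with α = 1 + [I]/Ki.
α = Km,app/Km = 0.333/0.113 = 2.947.
Ki = [I]/(α − 1) = 0.995/1.947 = 0.511 µM.

0.511 µM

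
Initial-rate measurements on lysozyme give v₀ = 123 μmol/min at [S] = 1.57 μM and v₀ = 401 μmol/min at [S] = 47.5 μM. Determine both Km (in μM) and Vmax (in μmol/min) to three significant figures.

From v = Vmax[S]/(Km+[S]), each point gives Vmax = v(Km+[S])/[S].
Equating: 123(Km+1.57)/1.57 = 401(Km+47.5)/47.5.
78.34·Km + 123 = 8.442·Km + 401, so (78.34 − 8.442)·Km = 401 − 123.
Km = 278.0/69.90 = 3.98 μM; then Vmax = 123(3.98+1.57)/1.57 = 435 μmol/min.

Km = 3.98 μM; Vmax = 435 μmol/min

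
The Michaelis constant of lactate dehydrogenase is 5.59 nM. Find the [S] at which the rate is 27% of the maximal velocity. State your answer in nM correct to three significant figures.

v/Vmax = [S]/(Km+[S]) = 0.27, so [S] = Km·0.27/(1 − 0.27) = 5.59 × 0.3699.
[S] = 2.07 nM.

2.07 nM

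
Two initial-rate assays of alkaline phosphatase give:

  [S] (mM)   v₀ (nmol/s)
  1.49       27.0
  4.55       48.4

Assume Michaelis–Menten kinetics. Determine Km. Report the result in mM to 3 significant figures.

In reciprocal form, 1/v = (Km/Vmax)·(1/[S]) + 1/Vmax. The two points give (1/[S], 1/v) = (0.6711, 0.03704) and (0.2198, 0.02066).
Slope = (0.03704 − 0.02066)/(0.6711 − 0.2198) = 0.03628; intercept = 0.03704 − 0.03628×0.6711 = 0.01269.
Vmax = 1/intercept = 78.8 nmol/s; Km = slope × Vmax = 0.03628 × 78.8 = 2.86 mM.

2.86 mM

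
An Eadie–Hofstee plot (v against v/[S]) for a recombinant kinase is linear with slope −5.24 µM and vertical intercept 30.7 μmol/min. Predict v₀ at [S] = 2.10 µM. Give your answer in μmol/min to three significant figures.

In the Eadie–Hofstee form v = Vmax − Km·(v/[S]), the slope is −Km and the intercept is Vmax, so Km = 5.24 µM and Vmax = 30.7 μmol/min.
v = 30.7 × 2.10/(5.24 + 2.10) = 8.78 μmol/min.

8.78 μmol/min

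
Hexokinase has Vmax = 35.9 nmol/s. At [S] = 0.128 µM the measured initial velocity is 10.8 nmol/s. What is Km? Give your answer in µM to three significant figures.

From v = Vmax[S]/(Km+[S]), Km = [S](Vmax − v)/v.
Km = 0.128 × (35.9 − 10.8) / 10.8 = 3.213/10.8 = 0.297 µM.

0.297 µM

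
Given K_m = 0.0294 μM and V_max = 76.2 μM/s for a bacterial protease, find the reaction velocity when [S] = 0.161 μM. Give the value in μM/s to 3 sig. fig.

v = Vmax·[S]/(Km + [S]) = 76.2 × 0.161 / (0.0294 + 0.161)
  = 12.27 / 0.1904 = 64.4 μM/s.

64.4 μM/s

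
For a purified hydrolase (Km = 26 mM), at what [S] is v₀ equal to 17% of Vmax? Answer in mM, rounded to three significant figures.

v/Vmax = [S]/(Km+[S]) = 0.17, so [S] = Km·0.17/(1 − 0.17) = 26 × 0.2048.
[S] = 5.33 mM.

5.33 mM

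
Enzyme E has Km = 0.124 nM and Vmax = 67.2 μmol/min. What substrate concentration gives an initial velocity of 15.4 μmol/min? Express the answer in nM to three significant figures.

Rearranging v = Vmax[S]/(Km+[S]) gives [S] = Km·v/(Vmax − v).
[S] = 0.124 × 15.4 / (67.2 − 15.4) = 1.910/51.80 = 0.0369 nM.

0.0369 nM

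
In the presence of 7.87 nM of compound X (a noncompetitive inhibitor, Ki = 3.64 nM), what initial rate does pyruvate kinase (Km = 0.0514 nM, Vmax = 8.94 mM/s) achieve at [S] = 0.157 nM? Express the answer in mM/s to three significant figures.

2.13 mM/s

α = 1 + [I]/Ki = 1 + 7.87/3.64 = 3.162.
For a noncompetitive inhibitor, Vmax is reduced to Vmax/α while Km is unchanged: Km,app = 0.0514 nM, Vmax,app = 2.83 mM/s.
v = Vmax,app·[S]/(Km,app + [S]) = 2.83 × 0.157/(0.0514 + 0.157) = 2.13 mM/s.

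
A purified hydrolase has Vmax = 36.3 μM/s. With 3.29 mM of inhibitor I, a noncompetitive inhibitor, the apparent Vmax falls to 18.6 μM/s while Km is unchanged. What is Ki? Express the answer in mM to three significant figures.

3.46 mM

Noncompetitive: Vmax,app = Vmax/α with α = 1 + [I]/Ki.
α = Vmax/Vmax,app = 36.3/18.6 = 1.952.
Since α = 1 + [I]/Ki, [I]/Ki = 1.952 − 1 = 0.9516 and Ki = 3.29/0.9516 = 3.46 mM.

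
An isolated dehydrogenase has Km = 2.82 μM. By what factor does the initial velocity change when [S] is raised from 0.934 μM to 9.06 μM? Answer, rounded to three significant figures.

3.07

Since Vmax cancels, v₂/v₁ = [S]₂(Km+[S]₁) / [S]₁(Km+[S]₂).
= 9.06×(2.82+0.934) / (0.934×(2.82+9.06)) = 34.01/11.10 = 3.07.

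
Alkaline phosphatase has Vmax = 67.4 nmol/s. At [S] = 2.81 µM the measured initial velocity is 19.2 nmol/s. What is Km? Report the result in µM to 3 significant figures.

7.05 µM

From v = Vmax[S]/(Km+[S]), Km = [S](Vmax − v)/v.
Km = 2.81 × (67.4 − 19.2) / 19.2 = 135.4/19.2 = 7.05 µM.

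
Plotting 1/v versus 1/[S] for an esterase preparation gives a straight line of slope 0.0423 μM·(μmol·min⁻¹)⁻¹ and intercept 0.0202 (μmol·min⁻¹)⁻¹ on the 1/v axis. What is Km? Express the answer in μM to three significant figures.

y-intercept = 1/Vmax ⇒ Vmax = 49.5 μmol·min⁻¹; slope = Km/Vmax ⇒ Km = slope × Vmax.
Km = 0.0423 × 49.5 = 2.09 μM.

2.09 μM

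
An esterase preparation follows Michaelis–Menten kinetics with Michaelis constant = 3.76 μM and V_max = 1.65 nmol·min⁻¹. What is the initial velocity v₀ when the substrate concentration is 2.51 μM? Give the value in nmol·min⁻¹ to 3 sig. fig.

v = Vmax·[S]/(Km + [S]) = 1.65 × 2.51 / (3.76 + 2.51)
  = 4.142 / 6.270 = 0.661 nmol·min⁻¹.

0.661 nmol·min⁻¹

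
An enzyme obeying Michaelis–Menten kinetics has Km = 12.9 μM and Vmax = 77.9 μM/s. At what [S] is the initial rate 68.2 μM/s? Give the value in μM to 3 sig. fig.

90.7 μM

Rearranging v = Vmax[S]/(Km+[S]) gives [S] = Km·v/(Vmax − v).
[S] = 12.9 × 68.2 / (77.9 − 68.2) = 879.8/9.700 = 90.7 μM.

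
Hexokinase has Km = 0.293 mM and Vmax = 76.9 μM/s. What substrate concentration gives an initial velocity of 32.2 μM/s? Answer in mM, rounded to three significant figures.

0.211 mM

The required fractional saturation is v/Vmax = 32.2/76.9 = 0.4187.
Then [S]/(Km+[S]) = 0.4187 ⇒ [S] = 0.293 × 0.4187/(1 − 0.4187) = 0.211 mM.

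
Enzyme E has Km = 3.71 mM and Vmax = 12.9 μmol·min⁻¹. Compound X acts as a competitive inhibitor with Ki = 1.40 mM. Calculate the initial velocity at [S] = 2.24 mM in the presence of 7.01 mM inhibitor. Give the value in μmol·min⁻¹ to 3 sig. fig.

1.18 μmol·min⁻¹

α = 1 + [I]/Ki = 1 + 7.01/1.40 = 6.007.
For a competitive inhibitor, Vmax is unchanged and the apparent Km becomes α·Km: Km,app = 22.3 mM, Vmax,app = 12.9 μmol·min⁻¹.
v = Vmax,app·[S]/(Km,app + [S]) = 12.9 × 2.24/(22.3 + 2.24) = 1.18 μmol·min⁻¹.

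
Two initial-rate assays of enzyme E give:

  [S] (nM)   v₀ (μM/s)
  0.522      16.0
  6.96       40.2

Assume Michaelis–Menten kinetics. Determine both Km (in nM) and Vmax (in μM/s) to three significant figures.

In reciprocal form, 1/v = (Km/Vmax)·(1/[S]) + 1/Vmax. The two points give (1/[S], 1/v) = (1.916, 0.06250) and (0.1437, 0.02488).
Slope = (0.06250 − 0.02488)/(1.916 − 0.1437) = 0.02123; intercept = 0.06250 − 0.02123×1.916 = 0.02182.
Vmax = 1/intercept = 45.8 μM/s; Km = slope × Vmax = 0.02123 × 45.8 = 0.973 nM.

Km = 0.973 nM; Vmax = 45.8 μM/s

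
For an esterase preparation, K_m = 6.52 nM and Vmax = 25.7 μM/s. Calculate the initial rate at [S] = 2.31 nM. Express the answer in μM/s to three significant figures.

6.72 μM/s

[S]/(Km+[S]) = 2.31/8.830 = 0.2616, the fractional saturation.
v = 0.2616 × Vmax = 0.2616 × 25.7 = 6.72 μM/s.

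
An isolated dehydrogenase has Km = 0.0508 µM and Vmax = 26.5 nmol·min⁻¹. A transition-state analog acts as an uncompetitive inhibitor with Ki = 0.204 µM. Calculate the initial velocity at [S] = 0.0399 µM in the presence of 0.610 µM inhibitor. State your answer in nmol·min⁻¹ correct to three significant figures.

5.03 nmol·min⁻¹

With α = 1 + [I]/Ki = 1 + 0.610/0.204 = 3.990, the uncompetitive rate law is v = (Vmax/α)·[S] / (Km/α + [S]).
v = (26.5/3.990)×0.0399 / (0.0508/3.990 + 0.0399) = 0.2650/0.05263 = 5.03 nmol·min⁻¹.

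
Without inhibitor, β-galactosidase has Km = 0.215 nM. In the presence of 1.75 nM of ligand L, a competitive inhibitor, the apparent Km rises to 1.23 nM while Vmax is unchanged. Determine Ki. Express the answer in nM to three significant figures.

0.371 nM

Competitive: Km,app = α·Km with α = 1 + [I]/Ki.
α = Km,app/Km = 1.23/0.215 = 5.721.
Since α = 1 + [I]/Ki, [I]/Ki = 5.721 − 1 = 4.721 and Ki = 1.75/4.721 = 0.371 nM.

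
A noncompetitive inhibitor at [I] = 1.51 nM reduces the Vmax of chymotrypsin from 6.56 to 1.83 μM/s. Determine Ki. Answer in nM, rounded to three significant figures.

Noncompetitive: Vmax,app = Vmax/α with α = 1 + [I]/Ki.
α = Vmax/Vmax,app = 6.56/1.83 = 3.585.
Ki = [I]/(α − 1) = 1.51/2.585 = 0.584 nM.

0.584 nM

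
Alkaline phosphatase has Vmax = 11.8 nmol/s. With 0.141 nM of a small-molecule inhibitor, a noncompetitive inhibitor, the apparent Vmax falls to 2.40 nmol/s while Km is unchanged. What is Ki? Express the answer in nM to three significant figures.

0.0360 nM

Noncompetitive: Vmax,app = Vmax/α with α = 1 + [I]/Ki.
α = Vmax/Vmax,app = 11.8/2.40 = 4.917.
Since α = 1 + [I]/Ki, [I]/Ki = 4.917 − 1 = 3.917 and Ki = 0.141/3.917 = 0.0360 nM.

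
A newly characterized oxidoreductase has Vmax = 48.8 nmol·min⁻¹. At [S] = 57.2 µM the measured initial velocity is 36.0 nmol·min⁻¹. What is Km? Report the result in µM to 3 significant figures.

20.3 µM

v/Vmax = 36.0/48.8 = 0.7377 = [S]/(Km+[S]).
So Km + [S] = [S]/0.7377 = 77.54 µM, giving Km = 77.54 − 57.2 = 20.3 µM.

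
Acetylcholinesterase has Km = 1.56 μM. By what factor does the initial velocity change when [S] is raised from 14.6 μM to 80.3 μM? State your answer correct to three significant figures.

1.09

The fractional saturations are [S]/(Km+[S]) = 14.6/16.16 = 0.9035 and 80.3/81.86 = 0.9809.
v₂/v₁ is just their ratio: 0.9809/0.9035 = 1.09.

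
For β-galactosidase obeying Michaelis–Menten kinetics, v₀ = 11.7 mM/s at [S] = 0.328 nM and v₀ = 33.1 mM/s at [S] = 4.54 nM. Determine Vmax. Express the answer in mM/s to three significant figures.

38.6 mM/s

From v = Vmax[S]/(Km+[S]), each point gives Vmax = v(Km+[S])/[S].
Equating: 11.7(Km+0.328)/0.328 = 33.1(Km+4.54)/4.54.
35.67·Km + 11.7 = 7.291·Km + 33.1, so (35.67 − 7.291)·Km = 33.1 − 11.7.
Km = 21.40/28.38 = 0.754 nM; then Vmax = 11.7(0.754+0.328)/0.328 = 38.6 mM/s.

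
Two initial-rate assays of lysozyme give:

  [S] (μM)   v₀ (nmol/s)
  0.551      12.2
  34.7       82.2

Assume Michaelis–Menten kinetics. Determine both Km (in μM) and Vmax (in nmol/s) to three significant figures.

Km = 3.54 μM; Vmax = 90.6 nmol/s

From v = Vmax[S]/(Km+[S]), each point gives Vmax = v(Km+[S])/[S].
Equating: 12.2(Km+0.551)/0.551 = 82.2(Km+34.7)/34.7.
22.14·Km + 12.2 = 2.369·Km + 82.2, so (22.14 − 2.369)·Km = 82.2 − 12.2.
Km = 70.00/19.77 = 3.54 μM; then Vmax = 12.2(3.54+0.551)/0.551 = 90.6 nmol/s.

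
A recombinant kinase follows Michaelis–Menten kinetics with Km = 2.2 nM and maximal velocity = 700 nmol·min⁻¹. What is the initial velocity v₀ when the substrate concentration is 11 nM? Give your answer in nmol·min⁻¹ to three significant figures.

v = Vmax·[S]/(Km + [S]) = 700 × 11 / (2.2 + 11)
  = 7700 / 13.20 = 583 nmol·min⁻¹.

583 nmol·min⁻¹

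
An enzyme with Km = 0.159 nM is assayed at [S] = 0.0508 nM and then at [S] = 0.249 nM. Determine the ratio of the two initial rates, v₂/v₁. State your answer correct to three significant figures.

2.52

The fractional saturations are [S]/(Km+[S]) = 0.0508/0.2098 = 0.2421 and 0.249/0.4080 = 0.6103.
v₂/v₁ is just their ratio: 0.6103/0.2421 = 2.52.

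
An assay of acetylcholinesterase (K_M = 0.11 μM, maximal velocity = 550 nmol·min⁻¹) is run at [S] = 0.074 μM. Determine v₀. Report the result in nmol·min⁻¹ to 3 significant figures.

[S]/(Km+[S]) = 0.074/0.1840 = 0.4022, the fractional saturation.
v = 0.4022 × Vmax = 0.4022 × 550 = 221 nmol·min⁻¹.

221 nmol·min⁻¹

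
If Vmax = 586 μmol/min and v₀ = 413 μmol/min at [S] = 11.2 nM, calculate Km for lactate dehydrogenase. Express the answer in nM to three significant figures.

From v = Vmax[S]/(Km+[S]), Km = [S](Vmax − v)/v.
Km = 11.2 × (586 − 413) / 413 = 1938/413 = 4.69 nM.

4.69 nM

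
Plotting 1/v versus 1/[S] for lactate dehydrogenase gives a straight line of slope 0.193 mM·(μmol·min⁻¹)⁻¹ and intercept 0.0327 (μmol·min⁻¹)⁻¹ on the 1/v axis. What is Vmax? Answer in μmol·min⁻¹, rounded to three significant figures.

The y-intercept of a Lineweaver–Burk plot equals 1/Vmax, so Vmax = 1/0.0327 = 30.6 μmol·min⁻¹.

30.6 μmol·min⁻¹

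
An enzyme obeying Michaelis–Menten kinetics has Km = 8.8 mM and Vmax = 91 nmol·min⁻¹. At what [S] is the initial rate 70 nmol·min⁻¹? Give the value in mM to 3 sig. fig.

The required fractional saturation is v/Vmax = 70/91 = 0.7692.
Then [S]/(Km+[S]) = 0.7692 ⇒ [S] = 8.8 × 0.7692/(1 − 0.7692) = 29.3 mM.

29.3 mM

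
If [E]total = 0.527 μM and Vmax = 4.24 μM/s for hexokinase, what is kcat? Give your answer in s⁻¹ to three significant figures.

kcat = Vmax/[E]total = 4.24 μM/s / 0.527 μM = 8.05 s⁻¹.

8.05 s⁻¹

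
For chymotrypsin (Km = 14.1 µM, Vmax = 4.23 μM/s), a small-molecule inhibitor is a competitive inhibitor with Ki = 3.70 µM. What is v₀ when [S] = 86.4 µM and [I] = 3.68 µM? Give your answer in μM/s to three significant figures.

3.19 μM/s

α = 1 + [I]/Ki = 1 + 3.68/3.70 = 1.995.
For a competitive inhibitor, Vmax is unchanged and the apparent Km becomes α·Km: Km,app = 28.1 µM, Vmax,app = 4.23 μM/s.
v = Vmax,app·[S]/(Km,app + [S]) = 4.23 × 86.4/(28.1 + 86.4) = 3.19 μM/s.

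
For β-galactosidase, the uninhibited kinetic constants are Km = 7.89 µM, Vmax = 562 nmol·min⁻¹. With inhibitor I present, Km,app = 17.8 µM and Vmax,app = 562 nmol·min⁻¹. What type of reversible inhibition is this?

competitive

Km increases (7.89 → 17.8 µM) while Vmax is unchanged — the hallmark of competitive inhibition.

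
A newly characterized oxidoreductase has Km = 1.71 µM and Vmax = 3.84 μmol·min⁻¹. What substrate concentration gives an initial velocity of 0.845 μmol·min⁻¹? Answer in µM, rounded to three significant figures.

0.482 µM

Rearranging v = Vmax[S]/(Km+[S]) gives [S] = Km·v/(Vmax − v).
[S] = 1.71 × 0.845 / (3.84 − 0.845) = 1.445/2.995 = 0.482 µM.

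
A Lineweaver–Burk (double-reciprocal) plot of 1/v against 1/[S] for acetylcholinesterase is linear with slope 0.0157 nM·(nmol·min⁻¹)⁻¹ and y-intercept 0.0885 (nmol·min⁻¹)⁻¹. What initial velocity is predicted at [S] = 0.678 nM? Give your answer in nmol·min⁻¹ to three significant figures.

The y-intercept is 1/Vmax, so Vmax = 1/0.0885 = 11.3 nmol·min⁻¹.
The slope is Km/Vmax, so Km = 0.0157 × 11.3 = 0.177 nM.
Then v = 11.3 × 0.678/(0.177 + 0.678) = 8.96 nmol·min⁻¹.

8.96 nmol·min⁻¹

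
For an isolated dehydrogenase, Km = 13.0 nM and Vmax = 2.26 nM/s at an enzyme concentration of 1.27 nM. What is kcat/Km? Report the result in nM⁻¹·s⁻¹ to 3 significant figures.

0.137 nM⁻¹·s⁻¹

kcat = Vmax/[E]total = 2.26/1.27 = 1.78 s⁻¹.
kcat/Km = 1.78/13.0 = 0.137 nM⁻¹·s⁻¹.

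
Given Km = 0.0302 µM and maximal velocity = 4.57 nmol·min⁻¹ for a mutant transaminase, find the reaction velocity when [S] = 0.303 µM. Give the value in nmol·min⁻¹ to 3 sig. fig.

[S]/(Km+[S]) = 0.303/0.3332 = 0.9094, the fractional saturation.
v = 0.9094 × Vmax = 0.9094 × 4.57 = 4.16 nmol·min⁻¹.

4.16 nmol·min⁻¹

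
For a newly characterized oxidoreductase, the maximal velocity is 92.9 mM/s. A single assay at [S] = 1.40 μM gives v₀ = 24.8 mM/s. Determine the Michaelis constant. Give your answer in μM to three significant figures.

3.84 μM

From v = Vmax[S]/(Km+[S]), Km = [S](Vmax − v)/v.
Km = 1.40 × (92.9 − 24.8) / 24.8 = 95.34/24.8 = 3.84 μM.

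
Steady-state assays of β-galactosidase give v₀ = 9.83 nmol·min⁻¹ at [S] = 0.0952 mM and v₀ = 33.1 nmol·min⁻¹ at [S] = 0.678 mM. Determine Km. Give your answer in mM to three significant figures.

From v = Vmax[S]/(Km+[S]), each point gives Vmax = v(Km+[S])/[S].
Equating: 9.83(Km+0.0952)/0.0952 = 33.1(Km+0.678)/0.678.
103.3·Km + 9.83 = 48.82·Km + 33.1, so (103.3 − 48.82)·Km = 33.1 − 9.83.
Km = 23.27/54.44 = 0.427 mM; then Vmax = 9.83(0.427+0.0952)/0.0952 = 54.0 nmol·min⁻¹.

0.427 mM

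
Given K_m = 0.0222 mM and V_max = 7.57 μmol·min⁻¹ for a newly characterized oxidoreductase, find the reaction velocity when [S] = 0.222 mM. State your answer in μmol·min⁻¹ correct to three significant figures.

6.88 μmol·min⁻¹

v = Vmax·[S]/(Km + [S]) = 7.57 × 0.222 / (0.0222 + 0.222)
  = 1.681 / 0.2442 = 6.88 μmol·min⁻¹.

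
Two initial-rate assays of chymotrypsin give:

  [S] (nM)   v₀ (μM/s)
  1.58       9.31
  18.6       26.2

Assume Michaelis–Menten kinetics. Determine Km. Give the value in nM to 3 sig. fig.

From v = Vmax[S]/(Km+[S]), each point gives Vmax = v(Km+[S])/[S].
Equating: 9.31(Km+1.58)/1.58 = 26.2(Km+18.6)/18.6.
5.892·Km + 9.31 = 1.409·Km + 26.2, so (5.892 − 1.409)·Km = 26.2 − 9.31.
Km = 16.89/4.484 = 3.77 nM; then Vmax = 9.31(3.77+1.58)/1.58 = 31.5 μM/s.

3.77 nM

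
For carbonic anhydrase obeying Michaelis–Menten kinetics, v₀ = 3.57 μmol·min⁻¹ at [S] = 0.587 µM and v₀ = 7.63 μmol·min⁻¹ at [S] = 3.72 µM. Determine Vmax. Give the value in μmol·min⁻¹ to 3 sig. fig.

9.70 μmol·min⁻¹

In reciprocal form, 1/v = (Km/Vmax)·(1/[S]) + 1/Vmax. The two points give (1/[S], 1/v) = (1.704, 0.2801) and (0.2688, 0.1311).
Slope = (0.2801 − 0.1311)/(1.704 − 0.2688) = 0.1039; intercept = 0.2801 − 0.1039×1.704 = 0.1031.
Vmax = 1/intercept = 9.70 μmol·min⁻¹; Km = slope × Vmax = 0.1039 × 9.70 = 1.01 µM.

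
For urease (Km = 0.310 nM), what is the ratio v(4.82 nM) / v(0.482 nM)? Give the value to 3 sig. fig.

The fractional saturations are [S]/(Km+[S]) = 0.482/0.7920 = 0.6086 and 4.82/5.130 = 0.9396.
v₂/v₁ is just their ratio: 0.9396/0.6086 = 1.54.

1.54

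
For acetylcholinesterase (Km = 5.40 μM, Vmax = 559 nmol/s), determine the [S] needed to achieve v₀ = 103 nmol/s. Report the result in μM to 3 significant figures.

Rearranging v = Vmax[S]/(Km+[S]) gives [S] = Km·v/(Vmax − v).
[S] = 5.40 × 103 / (559 − 103) = 556.2/456.0 = 1.22 μM.

1.22 μM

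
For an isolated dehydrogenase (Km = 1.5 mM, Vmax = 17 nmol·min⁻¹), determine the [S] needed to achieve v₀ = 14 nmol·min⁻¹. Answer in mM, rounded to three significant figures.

The required fractional saturation is v/Vmax = 14/17 = 0.8235.
Then [S]/(Km+[S]) = 0.8235 ⇒ [S] = 1.5 × 0.8235/(1 − 0.8235) = 7.00 mM.

7.00 mM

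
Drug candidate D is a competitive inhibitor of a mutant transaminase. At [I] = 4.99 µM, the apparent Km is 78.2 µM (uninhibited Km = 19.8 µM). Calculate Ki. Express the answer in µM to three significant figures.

Competitive: Km,app = α·Km with α = 1 + [I]/Ki.
α = Km,app/Km = 78.2/19.8 = 3.949.
Since α = 1 + [I]/Ki, [I]/Ki = 3.949 − 1 = 2.949 and Ki = 4.99/2.949 = 1.69 µM.

1.69 µM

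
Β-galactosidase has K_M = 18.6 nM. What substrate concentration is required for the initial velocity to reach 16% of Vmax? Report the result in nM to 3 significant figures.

3.54 nM

v/Vmax = [S]/(Km+[S]) = 0.16, so [S] = Km·0.16/(1 − 0.16) = 18.6 × 0.1905.
[S] = 3.54 nM.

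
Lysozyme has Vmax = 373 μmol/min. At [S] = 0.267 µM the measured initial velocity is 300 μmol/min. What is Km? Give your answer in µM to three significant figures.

v/Vmax = 300/373 = 0.8043 = [S]/(Km+[S]).
So Km + [S] = [S]/0.8043 = 0.3320 µM, giving Km = 0.3320 − 0.267 = 0.0650 µM.

0.0650 µM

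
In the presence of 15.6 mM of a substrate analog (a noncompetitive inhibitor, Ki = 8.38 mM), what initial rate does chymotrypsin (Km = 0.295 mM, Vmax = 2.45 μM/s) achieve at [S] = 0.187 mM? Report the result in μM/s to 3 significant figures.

0.332 μM/s

α = 1 + [I]/Ki = 1 + 15.6/8.38 = 2.862.
For a noncompetitive inhibitor, Vmax is reduced to Vmax/α while Km is unchanged: Km,app = 0.295 mM, Vmax,app = 0.856 μM/s.
v = Vmax,app·[S]/(Km,app + [S]) = 0.856 × 0.187/(0.295 + 0.187) = 0.332 μM/s.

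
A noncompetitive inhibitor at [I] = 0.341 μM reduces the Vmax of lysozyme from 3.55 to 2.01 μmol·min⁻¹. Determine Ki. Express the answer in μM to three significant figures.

Noncompetitive: Vmax,app = Vmax/α with α = 1 + [I]/Ki.
α = Vmax/Vmax,app = 3.55/2.01 = 1.766.
Ki = [I]/(α − 1) = 0.341/0.7662 = 0.445 μM.

0.445 μM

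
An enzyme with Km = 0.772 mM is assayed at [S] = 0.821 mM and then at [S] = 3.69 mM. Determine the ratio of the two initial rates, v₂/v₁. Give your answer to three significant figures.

Since Vmax cancels, v₂/v₁ = [S]₂(Km+[S]₁) / [S]₁(Km+[S]₂).
= 3.69×(0.772+0.821) / (0.821×(0.772+3.69)) = 5.878/3.663 = 1.60.

1.60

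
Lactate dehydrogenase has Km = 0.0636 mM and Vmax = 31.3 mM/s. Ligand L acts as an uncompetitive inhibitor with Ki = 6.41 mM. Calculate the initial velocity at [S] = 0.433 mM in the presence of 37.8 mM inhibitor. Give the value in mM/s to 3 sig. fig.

α = 1 + [I]/Ki = 1 + 37.8/6.41 = 6.897.
For an uncompetitive inhibitor, both parameters are divided by α, giving Vmax/α and Km/α: Km,app = 0.00922 mM, Vmax,app = 4.54 mM/s.
v = Vmax,app·[S]/(Km,app + [S]) = 4.54 × 0.433/(0.00922 + 0.433) = 4.44 mM/s.

4.44 mM/s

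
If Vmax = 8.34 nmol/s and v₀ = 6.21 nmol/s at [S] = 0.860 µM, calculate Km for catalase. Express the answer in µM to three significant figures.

From v = Vmax[S]/(Km+[S]), Km = [S](Vmax − v)/v.
Km = 0.860 × (8.34 − 6.21) / 6.21 = 1.832/6.21 = 0.295 µM.

0.295 µM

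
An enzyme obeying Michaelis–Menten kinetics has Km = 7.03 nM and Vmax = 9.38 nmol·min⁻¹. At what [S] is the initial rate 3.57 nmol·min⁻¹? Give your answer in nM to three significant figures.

The required fractional saturation is v/Vmax = 3.57/9.38 = 0.3806.
Then [S]/(Km+[S]) = 0.3806 ⇒ [S] = 7.03 × 0.3806/(1 − 0.3806) = 4.32 nM.

4.32 nM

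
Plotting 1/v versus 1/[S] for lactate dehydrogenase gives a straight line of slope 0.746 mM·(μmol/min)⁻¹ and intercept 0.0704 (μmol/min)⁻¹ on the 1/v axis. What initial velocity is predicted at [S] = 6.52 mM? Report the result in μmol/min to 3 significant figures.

The y-intercept is 1/Vmax, so Vmax = 1/0.0704 = 14.2 μmol/min.
The slope is Km/Vmax, so Km = 0.746 × 14.2 = 10.6 mM.
Then v = 14.2 × 6.52/(10.6 + 6.52) = 5.41 μmol/min.

5.41 μmol/min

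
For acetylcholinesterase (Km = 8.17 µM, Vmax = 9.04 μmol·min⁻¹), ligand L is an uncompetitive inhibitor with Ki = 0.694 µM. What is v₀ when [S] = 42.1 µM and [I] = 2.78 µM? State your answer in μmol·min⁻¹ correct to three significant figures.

α = 1 + [I]/Ki = 1 + 2.78/0.694 = 5.006.
For an uncompetitive inhibitor, both parameters are divided by α, giving Vmax/α and Km/α: Km,app = 1.63 µM, Vmax,app = 1.81 μmol·min⁻¹.
v = Vmax,app·[S]/(Km,app + [S]) = 1.81 × 42.1/(1.63 + 42.1) = 1.74 μmol·min⁻¹.

1.74 μmol·min⁻¹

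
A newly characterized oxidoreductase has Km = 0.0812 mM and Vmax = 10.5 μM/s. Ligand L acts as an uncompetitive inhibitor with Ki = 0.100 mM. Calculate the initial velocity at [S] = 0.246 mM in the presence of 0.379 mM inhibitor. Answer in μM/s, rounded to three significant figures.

α = 1 + [I]/Ki = 1 + 0.379/0.100 = 4.790.
For an uncompetitive inhibitor, both parameters are divided by α, giving Vmax/α and Km/α: Km,app = 0.0170 mM, Vmax,app = 2.19 μM/s.
v = Vmax,app·[S]/(Km,app + [S]) = 2.19 × 0.246/(0.0170 + 0.246) = 2.05 μM/s.

2.05 μM/s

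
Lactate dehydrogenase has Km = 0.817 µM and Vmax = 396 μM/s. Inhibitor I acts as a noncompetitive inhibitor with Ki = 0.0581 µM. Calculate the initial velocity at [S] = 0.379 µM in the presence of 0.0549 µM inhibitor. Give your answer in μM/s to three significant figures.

64.5 μM/s

α = 1 + [I]/Ki = 1 + 0.0549/0.0581 = 1.945.
For a noncompetitive inhibitor, Vmax is reduced to Vmax/α while Km is unchanged: Km,app = 0.817 µM, Vmax,app = 204 μM/s.
v = Vmax,app·[S]/(Km,app + [S]) = 204 × 0.379/(0.817 + 0.379) = 64.5 μM/s.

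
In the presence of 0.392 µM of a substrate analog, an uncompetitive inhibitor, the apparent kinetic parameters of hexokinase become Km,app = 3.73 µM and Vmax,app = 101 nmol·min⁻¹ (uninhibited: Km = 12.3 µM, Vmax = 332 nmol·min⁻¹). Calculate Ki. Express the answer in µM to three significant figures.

0.171 µM

Uncompetitive: Vmax,app = Vmax/α (and Km,app = Km/α) with α = 1 + [I]/Ki.
α = Vmax/Vmax,app = 332/101 = 3.287.
Ki = [I]/(α − 1) = 0.392/2.287 = 0.171 µM.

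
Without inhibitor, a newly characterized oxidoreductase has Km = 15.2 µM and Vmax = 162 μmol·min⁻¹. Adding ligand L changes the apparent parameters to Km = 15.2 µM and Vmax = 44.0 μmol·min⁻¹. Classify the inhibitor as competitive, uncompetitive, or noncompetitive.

Vmax decreases (162 → 44.0 μmol·min⁻¹) while Km is unchanged — pure noncompetitive inhibition.

noncompetitive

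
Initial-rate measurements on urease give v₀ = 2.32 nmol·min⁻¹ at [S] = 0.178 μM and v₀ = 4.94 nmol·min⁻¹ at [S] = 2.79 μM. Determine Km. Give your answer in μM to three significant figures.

0.233 μM

In reciprocal form, 1/v = (Km/Vmax)·(1/[S]) + 1/Vmax. The two points give (1/[S], 1/v) = (5.618, 0.4310) and (0.3584, 0.2024).
Slope = (0.4310 − 0.2024)/(5.618 − 0.3584) = 0.04346; intercept = 0.4310 − 0.04346×5.618 = 0.1869.
Vmax = 1/intercept = 5.35 nmol·min⁻¹; Km = slope × Vmax = 0.04346 × 5.35 = 0.233 μM.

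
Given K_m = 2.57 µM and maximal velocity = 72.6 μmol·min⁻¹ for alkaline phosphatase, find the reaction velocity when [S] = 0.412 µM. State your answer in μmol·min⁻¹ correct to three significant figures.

10.0 μmol·min⁻¹

v = Vmax·[S]/(Km + [S]) = 72.6 × 0.412 / (2.57 + 0.412)
  = 29.91 / 2.982 = 10.0 μmol·min⁻¹.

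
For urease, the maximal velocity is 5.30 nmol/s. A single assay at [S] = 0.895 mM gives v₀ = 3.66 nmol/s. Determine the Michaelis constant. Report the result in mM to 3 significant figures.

0.401 mM

v/Vmax = 3.66/5.30 = 0.6906 = [S]/(Km+[S]).
So Km + [S] = [S]/0.6906 = 1.296 mM, giving Km = 1.296 − 0.895 = 0.401 mM.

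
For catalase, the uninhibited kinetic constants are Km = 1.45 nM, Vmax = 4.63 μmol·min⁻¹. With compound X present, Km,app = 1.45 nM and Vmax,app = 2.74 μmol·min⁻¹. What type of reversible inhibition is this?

noncompetitive

Vmax decreases (4.63 → 2.74 μmol·min⁻¹) while Km is unchanged — pure noncompetitive inhibition.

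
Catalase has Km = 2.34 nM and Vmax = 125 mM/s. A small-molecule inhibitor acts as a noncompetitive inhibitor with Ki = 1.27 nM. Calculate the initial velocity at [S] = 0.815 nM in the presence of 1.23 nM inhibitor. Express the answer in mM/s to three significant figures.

16.4 mM/s

α = 1 + [I]/Ki = 1 + 1.23/1.27 = 1.969.
For a noncompetitive inhibitor, Vmax is reduced to Vmax/α while Km is unchanged: Km,app = 2.34 nM, Vmax,app = 63.5 mM/s.
v = Vmax,app·[S]/(Km,app + [S]) = 63.5 × 0.815/(2.34 + 0.815) = 16.4 mM/s.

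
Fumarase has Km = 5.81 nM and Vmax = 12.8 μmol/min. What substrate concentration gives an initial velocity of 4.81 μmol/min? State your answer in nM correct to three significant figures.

Rearranging v = Vmax[S]/(Km+[S]) gives [S] = Km·v/(Vmax − v).
[S] = 5.81 × 4.81 / (12.8 − 4.81) = 27.95/7.990 = 3.50 nM.

3.50 nM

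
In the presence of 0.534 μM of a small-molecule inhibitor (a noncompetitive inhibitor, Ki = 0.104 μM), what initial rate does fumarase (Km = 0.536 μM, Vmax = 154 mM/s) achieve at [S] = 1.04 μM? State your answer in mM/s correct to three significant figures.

With α = 1 + [I]/Ki = 1 + 0.534/0.104 = 6.135, the noncompetitive rate law is v = (Vmax/α)·[S] / (Km + [S]).
v = (154/6.135)×1.04 / (0.536 + 1.04) = 26.11/1.576 = 16.6 mM/s.

16.6 mM/s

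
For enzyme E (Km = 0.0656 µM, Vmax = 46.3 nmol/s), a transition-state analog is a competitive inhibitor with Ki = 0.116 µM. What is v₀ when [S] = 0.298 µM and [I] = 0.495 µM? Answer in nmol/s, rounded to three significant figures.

21.4 nmol/s

α = 1 + [I]/Ki = 1 + 0.495/0.116 = 5.267.
For a competitive inhibitor, Vmax is unchanged and the apparent Km becomes α·Km: Km,app = 0.346 µM, Vmax,app = 46.3 nmol/s.
v = Vmax,app·[S]/(Km,app + [S]) = 46.3 × 0.298/(0.346 + 0.298) = 21.4 nmol/s.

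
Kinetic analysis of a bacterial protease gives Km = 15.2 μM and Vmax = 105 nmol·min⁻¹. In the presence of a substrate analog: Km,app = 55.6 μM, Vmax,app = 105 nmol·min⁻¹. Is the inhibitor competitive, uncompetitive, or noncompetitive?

Km increases (15.2 → 55.6 μM) while Vmax is unchanged — the hallmark of competitive inhibition.

competitive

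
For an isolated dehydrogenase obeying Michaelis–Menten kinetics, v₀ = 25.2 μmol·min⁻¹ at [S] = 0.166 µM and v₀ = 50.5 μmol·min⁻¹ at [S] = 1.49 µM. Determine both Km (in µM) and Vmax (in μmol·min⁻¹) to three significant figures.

Km = 0.215 µM; Vmax = 57.8 μmol·min⁻¹

From v = Vmax[S]/(Km+[S]), each point gives Vmax = v(Km+[S])/[S].
Equating: 25.2(Km+0.166)/0.166 = 50.5(Km+1.49)/1.49.
151.8·Km + 25.2 = 33.89·Km + 50.5, so (151.8 − 33.89)·Km = 50.5 − 25.2.
Km = 25.30/117.9 = 0.215 µM; then Vmax = 25.2(0.215+0.166)/0.166 = 57.8 μmol·min⁻¹.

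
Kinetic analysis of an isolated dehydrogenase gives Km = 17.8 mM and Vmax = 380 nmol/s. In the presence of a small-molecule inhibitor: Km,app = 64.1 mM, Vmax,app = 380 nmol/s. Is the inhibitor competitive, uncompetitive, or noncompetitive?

competitive

Km increases (17.8 → 64.1 mM) while Vmax is unchanged — the hallmark of competitive inhibition.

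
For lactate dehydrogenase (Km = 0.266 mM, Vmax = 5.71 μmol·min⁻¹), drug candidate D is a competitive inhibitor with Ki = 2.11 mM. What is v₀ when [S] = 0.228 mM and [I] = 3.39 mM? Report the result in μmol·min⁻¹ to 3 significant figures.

1.41 μmol·min⁻¹

With α = 1 + [I]/Ki = 1 + 3.39/2.11 = 2.607, the competitive rate law is v = Vmax[S] / (αKm + [S]).
v = 5.71×0.228 / (2.607×0.266 + 0.228) = 1.302/0.9214 = 1.41 μmol·min⁻¹.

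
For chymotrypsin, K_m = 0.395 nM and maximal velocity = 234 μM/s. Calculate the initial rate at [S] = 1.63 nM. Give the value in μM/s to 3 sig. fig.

v = Vmax·[S]/(Km + [S]) = 234 × 1.63 / (0.395 + 1.63)
  = 381.4 / 2.025 = 188 μM/s.

188 μM/s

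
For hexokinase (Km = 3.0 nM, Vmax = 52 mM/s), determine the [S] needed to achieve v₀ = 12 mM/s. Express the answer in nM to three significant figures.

The required fractional saturation is v/Vmax = 12/52 = 0.2308.
Then [S]/(Km+[S]) = 0.2308 ⇒ [S] = 3.0 × 0.2308/(1 − 0.2308) = 0.900 nM.

0.900 nM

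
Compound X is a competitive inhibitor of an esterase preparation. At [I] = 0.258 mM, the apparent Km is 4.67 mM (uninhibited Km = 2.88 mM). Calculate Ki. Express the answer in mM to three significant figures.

Competitive: Km,app = α·Km with α = 1 + [I]/Ki.
α = Km,app/Km = 4.67/2.88 = 1.622.
Ki = [I]/(α − 1) = 0.258/0.6215 = 0.415 mM.

0.415 mM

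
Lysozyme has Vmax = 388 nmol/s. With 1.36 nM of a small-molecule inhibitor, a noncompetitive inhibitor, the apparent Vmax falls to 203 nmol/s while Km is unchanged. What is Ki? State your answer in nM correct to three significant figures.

Noncompetitive: Vmax,app = Vmax/α with α = 1 + [I]/Ki.
α = Vmax/Vmax,app = 388/203 = 1.911.
Since α = 1 + [I]/Ki, [I]/Ki = 1.911 − 1 = 0.9113 and Ki = 1.36/0.9113 = 1.49 nM.

1.49 nM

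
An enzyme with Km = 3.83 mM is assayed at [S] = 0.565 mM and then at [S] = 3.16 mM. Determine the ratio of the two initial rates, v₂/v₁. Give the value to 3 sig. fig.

Since Vmax cancels, v₂/v₁ = [S]₂(Km+[S]₁) / [S]₁(Km+[S]₂).
= 3.16×(3.83+0.565) / (0.565×(3.83+3.16)) = 13.89/3.949 = 3.52.

3.52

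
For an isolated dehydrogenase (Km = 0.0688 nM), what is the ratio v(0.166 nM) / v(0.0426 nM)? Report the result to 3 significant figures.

The fractional saturations are [S]/(Km+[S]) = 0.0426/0.1114 = 0.3824 and 0.166/0.2348 = 0.7070.
v₂/v₁ is just their ratio: 0.7070/0.3824 = 1.85.

1.85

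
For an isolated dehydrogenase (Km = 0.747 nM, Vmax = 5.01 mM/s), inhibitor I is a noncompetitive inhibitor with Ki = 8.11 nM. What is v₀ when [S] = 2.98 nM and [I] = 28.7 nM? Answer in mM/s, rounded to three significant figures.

0.883 mM/s

With α = 1 + [I]/Ki = 1 + 28.7/8.11 = 4.539, the noncompetitive rate law is v = (Vmax/α)·[S] / (Km + [S]).
v = (5.01/4.539)×2.98 / (0.747 + 2.98) = 3.289/3.727 = 0.883 mM/s.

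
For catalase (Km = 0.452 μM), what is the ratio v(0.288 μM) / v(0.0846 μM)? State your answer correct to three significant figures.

2.47

The fractional saturations are [S]/(Km+[S]) = 0.0846/0.5366 = 0.1577 and 0.288/0.7400 = 0.3892.
v₂/v₁ is just their ratio: 0.3892/0.1577 = 2.47.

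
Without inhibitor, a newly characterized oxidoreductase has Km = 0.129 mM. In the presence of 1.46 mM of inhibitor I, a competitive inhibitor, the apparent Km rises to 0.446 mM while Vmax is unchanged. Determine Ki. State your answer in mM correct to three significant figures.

Competitive: Km,app = α·Km with α = 1 + [I]/Ki.
α = Km,app/Km = 0.446/0.129 = 3.457.
Ki = [I]/(α − 1) = 1.46/2.457 = 0.594 mM.

0.594 mM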